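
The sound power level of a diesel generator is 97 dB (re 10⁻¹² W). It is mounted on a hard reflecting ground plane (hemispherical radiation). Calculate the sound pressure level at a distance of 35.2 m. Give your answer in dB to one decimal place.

58.1 dB

The power spreads over a hemisphere of area 2π·r², so L_p = L_w − 10·log₁₀(2π·r²).
2π·r² = 7785 m², 10·log₁₀ of that is 38.913 dB.
L_p = 97 − 38.913 = 58.09 dB.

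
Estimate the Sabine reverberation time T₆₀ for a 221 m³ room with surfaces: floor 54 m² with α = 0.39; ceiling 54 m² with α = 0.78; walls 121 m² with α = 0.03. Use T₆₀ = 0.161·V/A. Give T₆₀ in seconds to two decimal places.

0.53 s

Total absorption A = 54·0.39 + 54·0.78 + 121·0.03 = 66.81 m² sabins.
T₆₀ = 0.161 × 221 / 66.81 = 0.533 s.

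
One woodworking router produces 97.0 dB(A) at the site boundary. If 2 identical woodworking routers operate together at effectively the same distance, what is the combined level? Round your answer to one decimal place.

100.0 dB(A)

N identical incoherent sources raise the level by 10·log₁₀ N.
L_total = 97.0 + 10·log₁₀(2) = 97.0 + 3.010 = 100.01 dB(A).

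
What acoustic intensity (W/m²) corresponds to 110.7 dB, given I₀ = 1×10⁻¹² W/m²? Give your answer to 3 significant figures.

0.117 W/m²

L = 10·log₁₀(I/I₀) ⇒ I = I₀·10^(L/10) = 10⁻¹² × 10^11.07.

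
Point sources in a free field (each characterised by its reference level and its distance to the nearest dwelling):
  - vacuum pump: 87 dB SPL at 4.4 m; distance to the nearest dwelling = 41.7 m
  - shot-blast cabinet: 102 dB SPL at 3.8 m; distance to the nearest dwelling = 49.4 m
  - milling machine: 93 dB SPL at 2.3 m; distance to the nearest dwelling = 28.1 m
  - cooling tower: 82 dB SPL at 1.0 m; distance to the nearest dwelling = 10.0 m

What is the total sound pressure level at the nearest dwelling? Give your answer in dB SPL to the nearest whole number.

81 dB SPL

Apply inverse-square spreading to bring every level to the receiver, then sum 10^(L/10).
vacuum pump: 87 − 20·log₁₀(41.7/4.4) = 87 − 19.53 = 67.47 dB SPL.
shot-blast cabinet: 102 − 20·log₁₀(49.4/3.8) = 102 − 22.28 = 79.72 dB SPL.
milling machine: 93 − 20·log₁₀(28.1/2.3) = 93 − 21.74 = 71.26 dB SPL.
cooling tower: 82 − 20·log₁₀(10.0/1.0) = 82 − 20.00 = 62.00 dB SPL.
Σ 10^(L/10) = 1.143e+08 → L_total = 10·log₁₀(1.143e+08) = 80.58 dB SPL.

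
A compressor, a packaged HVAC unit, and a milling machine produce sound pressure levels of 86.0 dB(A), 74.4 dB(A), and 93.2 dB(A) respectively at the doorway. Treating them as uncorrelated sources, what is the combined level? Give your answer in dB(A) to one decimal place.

94.0 dB(A)

For uncorrelated sources the intensities add, so convert each level to linear form, sum, and take 10·log₁₀ of the total.
Σ 10^(L/10) = 10^(86.0/10) + 10^(74.4/10) + 10^(93.2/10) = 2.515e+09.
L_total = 10·log₁₀(2.515e+09) = 94.01 dB(A).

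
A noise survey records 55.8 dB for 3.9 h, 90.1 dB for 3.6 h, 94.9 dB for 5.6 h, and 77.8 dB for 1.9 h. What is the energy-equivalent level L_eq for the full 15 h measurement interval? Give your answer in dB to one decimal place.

L_eq = 10·log₁₀[(1/T)·Σ tᵢ·10^(Lᵢ/10)] with T = 15 h.
Σ tᵢ·10^(Lᵢ/10) = 3.9·10^(55.8/10) + 3.6·10^(90.1/10) + 5.6·10^(94.9/10) + 1.9·10^(77.8/10) = 2.111e+10.
L_eq = 10·log₁₀(2.111e+10/15) = 91.48 dB.

91.5 dB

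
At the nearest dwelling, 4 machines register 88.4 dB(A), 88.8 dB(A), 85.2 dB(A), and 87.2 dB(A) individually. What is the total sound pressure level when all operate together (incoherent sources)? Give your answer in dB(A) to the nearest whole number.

Incoherent sources combine by intensity addition: L_total = 10·log₁₀(Σ 10^(L_i/10)).
Σ 10^(L/10) = 10^(88.4/10) + 10^(88.8/10) + 10^(85.2/10) + 10^(87.2/10) = 2.306e+09.
L_total = 10·log₁₀(2.306e+09) = 93.63 dB(A).

94 dB(A)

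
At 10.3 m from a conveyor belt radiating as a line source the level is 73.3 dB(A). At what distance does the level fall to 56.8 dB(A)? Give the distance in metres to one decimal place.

For a line source L₁ − L₂ = 10·log₁₀(r₂/r₁), so r₂ = r₁·10^((L₁−L₂)/10).
r₂ = 10.3·10^((73.3−56.8)/10) = 10.3·10^(16.5/10) = 460.08 m.

460.1 m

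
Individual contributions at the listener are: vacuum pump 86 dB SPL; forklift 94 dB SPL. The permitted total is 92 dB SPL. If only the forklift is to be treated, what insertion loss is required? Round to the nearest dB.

The untreated sources together contribute 10^(86/10) = 3.981e+08, i.e. 86.00 dB SPL.
The limit corresponds to 10^(92/10) = 1.585e+09; subtracting the fixed part leaves 1.187e+09 for the forklift, i.e. 90.74 dB SPL.
Required insertion loss = 94 − 90.74 = 3.26 dB.

3 dB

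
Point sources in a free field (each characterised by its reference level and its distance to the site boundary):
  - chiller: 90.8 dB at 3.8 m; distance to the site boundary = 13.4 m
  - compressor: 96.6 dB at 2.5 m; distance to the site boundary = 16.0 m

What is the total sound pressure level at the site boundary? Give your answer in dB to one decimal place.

First find each source's level at the receiver (point-source: −20·log₁₀(r/r_ref)), then combine on an intensity basis.
chiller: 90.8 − 20·log₁₀(13.4/3.8) = 90.8 − 10.95 = 79.85 dB.
compressor: 96.6 − 20·log₁₀(16.0/2.5) = 96.6 − 16.12 = 80.48 dB.
Σ 10^(L/10) = 2.083e+08 → L_total = 10·log₁₀(2.083e+08) = 83.19 dB.

83.2 dB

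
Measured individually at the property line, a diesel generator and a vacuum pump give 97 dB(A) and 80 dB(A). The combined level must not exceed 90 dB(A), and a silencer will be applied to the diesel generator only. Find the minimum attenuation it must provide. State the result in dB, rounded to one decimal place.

7.5 dB

Fixed contribution from the other source: Σ 10^(L/10) = 10^(80/10) = 1.000e+08 (80.00 dB(A)).
The limit corresponds to 10^(90/10) = 1.000e+09; subtracting the fixed part leaves 9.000e+08 for the diesel generator, i.e. 89.54 dB(A).
Required insertion loss = 97 − 89.54 = 7.46 dB.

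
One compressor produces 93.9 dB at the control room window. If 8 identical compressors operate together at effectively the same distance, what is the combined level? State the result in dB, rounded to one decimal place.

N identical incoherent sources raise the level by 10·log₁₀ N.
L_total = 93.9 + 10·log₁₀(8) = 93.9 + 9.031 = 102.93 dB.

102.9 dB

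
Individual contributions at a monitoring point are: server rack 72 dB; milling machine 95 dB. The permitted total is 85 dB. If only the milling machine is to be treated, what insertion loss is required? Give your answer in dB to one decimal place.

Everything except the milling machine sums to 10^(72/10) = 1.585e+07 in linear terms, 72.00 dB.
To meet 85 dB overall, the treated milling machine may contribute at most 10^(85/10) − 1.585e+07 = 3.004e+08, i.e. 84.78 dB.
So the milling machine must be reduced from 95 to 84.78 dB: IL = 10.22 dB.

10.2 dB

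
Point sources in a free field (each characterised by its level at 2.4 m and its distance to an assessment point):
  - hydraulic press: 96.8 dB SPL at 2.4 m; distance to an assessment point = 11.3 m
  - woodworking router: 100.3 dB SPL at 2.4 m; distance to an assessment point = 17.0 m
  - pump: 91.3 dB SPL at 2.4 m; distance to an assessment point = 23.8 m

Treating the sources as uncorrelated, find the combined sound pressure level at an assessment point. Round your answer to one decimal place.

First find each source's level at the receiver (point-source: −20·log₁₀(r/r_ref)), then combine on an intensity basis.
hydraulic press: 96.8 − 20·log₁₀(11.3/2.4) = 96.8 − 13.46 = 83.34 dB SPL.
woodworking router: 100.3 − 20·log₁₀(17.0/2.4) = 100.3 − 17.00 = 83.30 dB SPL.
pump: 91.3 − 20·log₁₀(23.8/2.4) = 91.3 − 19.93 = 71.37 dB SPL.
Σ 10^(L/10) = 4.432e+08 → L_total = 10·log₁₀(4.432e+08) = 86.47 dB SPL.

86.5 dB SPL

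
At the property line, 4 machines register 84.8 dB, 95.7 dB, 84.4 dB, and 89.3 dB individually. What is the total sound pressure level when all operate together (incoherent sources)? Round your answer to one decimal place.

For uncorrelated sources the intensities add, so convert each level to linear form, sum, and take 10·log₁₀ of the total.
Σ 10^(L/10) = 10^(84.8/10) + 10^(95.7/10) + 10^(84.4/10) + 10^(89.3/10) = 5.144e+09.
L_total = 10·log₁₀(5.144e+09) = 97.11 dB.

97.1 dB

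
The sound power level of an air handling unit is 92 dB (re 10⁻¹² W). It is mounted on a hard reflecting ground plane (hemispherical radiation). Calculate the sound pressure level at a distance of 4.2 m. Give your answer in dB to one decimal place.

71.6 dB

L_p = L_w − 10·log₁₀(2π·r²) with r = 4.2 m.
2π·r² = 110.8 m², 10·log₁₀ of that is 20.447 dB.
L_p = 92 − 20.447 = 71.55 dB.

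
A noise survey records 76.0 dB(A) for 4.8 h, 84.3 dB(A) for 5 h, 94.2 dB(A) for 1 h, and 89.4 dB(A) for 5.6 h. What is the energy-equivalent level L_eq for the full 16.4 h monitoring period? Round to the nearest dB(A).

87 dB(A)

Weight each interval's intensity by its duration and average over T = 16.4 h:
Σ tᵢ·10^(Lᵢ/10) = 4.8·10^(76.0/10) + 5·10^(84.3/10) + 1·10^(94.2/10) + 5.6·10^(89.4/10) = 9.045e+09.
L_eq = 10·log₁₀(9.045e+09/16.4) = 87.42 dB(A).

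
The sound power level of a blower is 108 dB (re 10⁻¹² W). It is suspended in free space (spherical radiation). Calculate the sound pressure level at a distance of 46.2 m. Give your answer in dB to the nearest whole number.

64 dB

Free-field spherical radiation: L_p = L_w − 10·log₁₀(4π·r²), r = 46.2 m.
4π·r² = 2.682e+04 m², 10·log₁₀ of that is 44.285 dB.
L_p = 108 − 44.285 = 63.72 dB.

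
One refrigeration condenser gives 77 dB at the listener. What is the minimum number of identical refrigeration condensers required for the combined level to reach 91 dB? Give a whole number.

26

N identical sources give L₁ + 10·log₁₀ N, so require 10·log₁₀ N ≥ 91 − 77 = 14.0 dB.
N ≥ 10^(14.0/10) = 25.119, so N = 26.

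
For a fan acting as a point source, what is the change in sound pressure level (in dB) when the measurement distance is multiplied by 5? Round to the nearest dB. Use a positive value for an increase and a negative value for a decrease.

-14 dB

Point-source spreading: ΔL = −20·log₁₀(r₂/r₁).
ΔL = −20·log₁₀(5) = -13.98 dB.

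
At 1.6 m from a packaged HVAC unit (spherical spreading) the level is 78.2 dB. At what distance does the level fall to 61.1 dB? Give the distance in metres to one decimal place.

The 17.1 dB drop corresponds to a distance ratio of 10^(17.1/20) for a point source.
r₂ = 1.6·10^((78.2−61.1)/20) = 1.6·10^(17.1/20) = 11.46 m.

11.5 m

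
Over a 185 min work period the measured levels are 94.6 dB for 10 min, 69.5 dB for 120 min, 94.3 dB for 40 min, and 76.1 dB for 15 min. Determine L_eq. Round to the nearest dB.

89 dB

L_eq = 10·log₁₀[(1/T)·Σ tᵢ·10^(Lᵢ/10)] with T = 185 min.
Σ tᵢ·10^(Lᵢ/10) = 10·10^(94.6/10) + 120·10^(69.5/10) + 40·10^(94.3/10) + 15·10^(76.1/10) = 1.382e+11.
L_eq = 10·log₁₀(1.382e+11/185) = 88.73 dB.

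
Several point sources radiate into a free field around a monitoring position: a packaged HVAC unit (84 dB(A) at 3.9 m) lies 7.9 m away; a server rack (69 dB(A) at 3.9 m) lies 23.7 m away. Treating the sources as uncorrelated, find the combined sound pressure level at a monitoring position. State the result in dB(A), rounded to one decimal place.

First find each source's level at the receiver (point-source: −20·log₁₀(r/r_ref)), then combine on an intensity basis.
packaged HVAC unit: 84 − 20·log₁₀(7.9/3.9) = 84 − 6.13 = 77.87 dB(A).
server rack: 69 − 20·log₁₀(23.7/3.9) = 69 − 15.67 = 53.33 dB(A).
Σ 10^(L/10) = 6.143e+07 → L_total = 10·log₁₀(6.143e+07) = 77.88 dB(A).

77.9 dB(A)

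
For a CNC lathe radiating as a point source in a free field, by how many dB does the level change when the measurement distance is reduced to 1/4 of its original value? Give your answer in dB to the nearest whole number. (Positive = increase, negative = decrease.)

A point source loses 6 dB per doubling of distance; generally ΔL = −20·log₁₀(r₂/r₁).
ΔL = −20·log₁₀(0.25) = +12.04 dB.

+12 dB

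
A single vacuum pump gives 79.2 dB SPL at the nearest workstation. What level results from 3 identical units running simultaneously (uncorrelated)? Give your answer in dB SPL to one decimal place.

N identical incoherent sources raise the level by 10·log₁₀ N.
L_total = 79.2 + 10·log₁₀(3) = 79.2 + 4.771 = 83.97 dB SPL.

84.0 dB SPL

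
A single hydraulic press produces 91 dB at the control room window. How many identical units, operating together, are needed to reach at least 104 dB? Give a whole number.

20

The shortfall is 104 − 91 = 13.0 dB, and N units add 10·log₁₀ N, so need 10·log₁₀ N ≥ 13.0.
N ≥ 10^(13.0/10) = 19.953, so N = 20.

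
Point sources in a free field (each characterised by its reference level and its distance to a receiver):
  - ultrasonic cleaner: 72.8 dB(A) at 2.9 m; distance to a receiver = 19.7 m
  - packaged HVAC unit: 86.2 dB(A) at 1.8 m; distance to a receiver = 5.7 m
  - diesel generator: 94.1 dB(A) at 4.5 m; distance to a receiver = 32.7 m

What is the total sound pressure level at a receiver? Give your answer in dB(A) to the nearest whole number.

First find each source's level at the receiver (point-source: −20·log₁₀(r/r_ref)), then combine on an intensity basis.
ultrasonic cleaner: 72.8 − 20·log₁₀(19.7/2.9) = 72.8 − 16.64 = 56.16 dB(A).
packaged HVAC unit: 86.2 − 20·log₁₀(5.7/1.8) = 86.2 − 10.01 = 76.19 dB(A).
diesel generator: 94.1 − 20·log₁₀(32.7/4.5) = 94.1 − 17.23 = 76.87 dB(A).
Σ 10^(L/10) = 9.066e+07 → L_total = 10·log₁₀(9.066e+07) = 79.57 dB(A).

80 dB(A)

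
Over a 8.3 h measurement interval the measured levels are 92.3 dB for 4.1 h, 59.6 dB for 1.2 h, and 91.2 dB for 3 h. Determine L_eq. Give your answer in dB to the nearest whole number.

L_eq = 10·log₁₀[(1/T)·Σ tᵢ·10^(Lᵢ/10)] with T = 8.3 h.
Σ tᵢ·10^(Lᵢ/10) = 4.1·10^(92.3/10) + 1.2·10^(59.6/10) + 3·10^(91.2/10) = 1.092e+10.
L_eq = 10·log₁₀(1.092e+10/8.3) = 91.19 dB.

91 dB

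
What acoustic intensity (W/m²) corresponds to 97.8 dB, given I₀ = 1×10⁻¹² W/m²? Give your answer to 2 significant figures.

0.0060 W/m²

L = 10·log₁₀(I/I₀) ⇒ I = I₀·10^(L/10) = 10⁻¹² × 10^9.78.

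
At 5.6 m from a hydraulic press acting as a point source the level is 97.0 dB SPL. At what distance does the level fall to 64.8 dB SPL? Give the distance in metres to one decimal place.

228.1 m

Point-source spreading drops the level by 20·log₁₀(r₂/r₁); inverting, r₂/r₁ = 10^(ΔL/20).
r₂ = 5.6·10^((97.0−64.8)/20) = 5.6·10^(32.2/20) = 228.13 m.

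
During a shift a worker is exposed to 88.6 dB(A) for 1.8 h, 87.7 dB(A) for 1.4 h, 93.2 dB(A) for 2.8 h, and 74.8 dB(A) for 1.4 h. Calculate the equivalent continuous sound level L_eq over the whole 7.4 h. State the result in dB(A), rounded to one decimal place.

90.3 dB(A)

Weight each interval's intensity by its duration and average over T = 7.4 h:
Σ tᵢ·10^(Lᵢ/10) = 1.8·10^(88.6/10) + 1.4·10^(87.7/10) + 2.8·10^(93.2/10) + 1.4·10^(74.8/10) = 8.021e+09.
L_eq = 10·log₁₀(8.021e+09/7.4) = 90.35 dB(A).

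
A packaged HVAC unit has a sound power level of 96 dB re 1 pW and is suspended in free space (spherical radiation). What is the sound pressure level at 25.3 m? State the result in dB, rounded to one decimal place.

The power spreads over a sphere of area 4π·r², so L_p = L_w − 10·log₁₀(4π·r²).
4π·r² = 8044 m², 10·log₁₀ of that is 39.055 dB.
L_p = 96 − 39.055 = 56.95 dB.

56.9 dB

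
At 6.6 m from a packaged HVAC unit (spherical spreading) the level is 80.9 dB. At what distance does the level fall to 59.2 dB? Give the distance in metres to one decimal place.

80.3 m

The 21.7 dB drop corresponds to a distance ratio of 10^(21.7/20) for a point source.
r₂ = 6.6·10^((80.9−59.2)/20) = 6.6·10^(21.7/20) = 80.27 m.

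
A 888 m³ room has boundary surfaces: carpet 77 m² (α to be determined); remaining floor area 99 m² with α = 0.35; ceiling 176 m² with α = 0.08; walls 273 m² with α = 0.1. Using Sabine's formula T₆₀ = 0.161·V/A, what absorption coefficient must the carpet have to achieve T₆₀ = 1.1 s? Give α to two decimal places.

A = 0.161·V/T₆₀ = 0.161·888/1.1 = 129.97 m² sabins.
Absorption from the other surfaces = 99·0.35 + 176·0.08 + 273·0.1 = 76.03 m², so the carpet must supply 53.94 m² over 77 m².
α = 53.94/77 = 0.701.

0.70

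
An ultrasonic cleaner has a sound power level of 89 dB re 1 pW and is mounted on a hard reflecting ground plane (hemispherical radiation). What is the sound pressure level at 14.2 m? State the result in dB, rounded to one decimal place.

The power spreads over a hemisphere of area 2π·r², so L_p = L_w − 10·log₁₀(2π·r²).
2π·r² = 1267 m², 10·log₁₀ of that is 31.028 dB.
L_p = 89 − 31.028 = 57.97 dB.

58.0 dB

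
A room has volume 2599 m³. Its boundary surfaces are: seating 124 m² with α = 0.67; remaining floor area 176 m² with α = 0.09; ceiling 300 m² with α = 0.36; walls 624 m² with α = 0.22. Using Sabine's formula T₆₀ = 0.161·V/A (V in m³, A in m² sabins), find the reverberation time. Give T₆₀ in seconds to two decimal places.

1.22 s

Total absorption A = 124·0.67 + 176·0.09 + 300·0.36 + 624·0.22 = 344.20 m² sabins.
T₆₀ = 0.161·V/A = 0.161·2599/344.20 = 1.216 s.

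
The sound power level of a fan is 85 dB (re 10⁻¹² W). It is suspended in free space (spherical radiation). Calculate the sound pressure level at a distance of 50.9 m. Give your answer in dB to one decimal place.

39.9 dB

The power spreads over a sphere of area 4π·r², so L_p = L_w − 10·log₁₀(4π·r²).
4π·r² = 3.256e+04 m², 10·log₁₀ of that is 45.126 dB.
L_p = 85 − 45.126 = 39.87 dB.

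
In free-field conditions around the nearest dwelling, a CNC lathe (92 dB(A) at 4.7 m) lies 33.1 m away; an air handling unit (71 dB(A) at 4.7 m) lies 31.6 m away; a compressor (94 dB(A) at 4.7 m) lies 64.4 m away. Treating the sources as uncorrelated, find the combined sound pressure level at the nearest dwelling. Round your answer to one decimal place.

76.6 dB(A)

Propagate each source to the receiver with L = L_ref − 20·log₁₀(r/r_ref), then add intensities.
CNC lathe: 92 − 20·log₁₀(33.1/4.7) = 92 − 16.95 = 75.05 dB(A).
air handling unit: 71 − 20·log₁₀(31.6/4.7) = 71 − 16.55 = 54.45 dB(A).
compressor: 94 − 20·log₁₀(64.4/4.7) = 94 − 22.74 = 71.26 dB(A).
Σ 10^(L/10) = 4.561e+07 → L_total = 10·log₁₀(4.561e+07) = 76.59 dB(A).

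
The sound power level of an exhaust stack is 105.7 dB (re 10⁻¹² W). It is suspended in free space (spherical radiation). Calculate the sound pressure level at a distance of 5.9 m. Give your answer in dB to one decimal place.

The power spreads over a sphere of area 4π·r², so L_p = L_w − 10·log₁₀(4π·r²).
4π·r² = 437.4 m², 10·log₁₀ of that is 26.409 dB.
L_p = 105.7 − 26.409 = 79.29 dB.

79.3 dB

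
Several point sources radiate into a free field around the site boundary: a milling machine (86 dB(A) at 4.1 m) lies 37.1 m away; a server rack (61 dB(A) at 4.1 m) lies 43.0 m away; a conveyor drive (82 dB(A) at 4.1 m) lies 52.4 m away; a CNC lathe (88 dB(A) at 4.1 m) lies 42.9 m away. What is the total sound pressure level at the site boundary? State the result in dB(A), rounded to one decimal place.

70.6 dB(A)

Apply inverse-square spreading to bring every level to the receiver, then sum 10^(L/10).
milling machine: 86 − 20·log₁₀(37.1/4.1) = 86 − 19.13 = 66.87 dB(A).
server rack: 61 − 20·log₁₀(43.0/4.1) = 61 − 20.41 = 40.59 dB(A).
conveyor drive: 82 − 20·log₁₀(52.4/4.1) = 82 − 22.13 = 59.87 dB(A).
CNC lathe: 88 − 20·log₁₀(42.9/4.1) = 88 − 20.39 = 67.61 dB(A).
Σ 10^(L/10) = 1.161e+07 → L_total = 10·log₁₀(1.161e+07) = 70.65 dB(A).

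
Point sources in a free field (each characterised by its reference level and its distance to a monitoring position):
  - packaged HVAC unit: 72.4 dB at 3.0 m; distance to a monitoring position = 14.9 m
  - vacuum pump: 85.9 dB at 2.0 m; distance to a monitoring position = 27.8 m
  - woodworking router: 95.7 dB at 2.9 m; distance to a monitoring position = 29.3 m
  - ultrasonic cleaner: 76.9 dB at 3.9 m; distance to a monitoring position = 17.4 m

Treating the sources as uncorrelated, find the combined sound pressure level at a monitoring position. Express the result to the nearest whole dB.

Propagate each source to the receiver with L = L_ref − 20·log₁₀(r/r_ref), then add intensities.
packaged HVAC unit: 72.4 − 20·log₁₀(14.9/3.0) = 72.4 − 13.92 = 58.48 dB.
vacuum pump: 85.9 − 20·log₁₀(27.8/2.0) = 85.9 − 22.86 = 63.04 dB.
woodworking router: 95.7 − 20·log₁₀(29.3/2.9) = 95.7 − 20.09 = 75.61 dB.
ultrasonic cleaner: 76.9 − 20·log₁₀(17.4/3.9) = 76.9 − 12.99 = 63.91 dB.
Σ 10^(L/10) = 4.158e+07 → L_total = 10·log₁₀(4.158e+07) = 76.19 dB.

76 dB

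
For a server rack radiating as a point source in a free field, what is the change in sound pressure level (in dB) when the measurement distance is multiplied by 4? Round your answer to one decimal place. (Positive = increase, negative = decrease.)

-12.0 dB

A point source loses 6 dB per doubling of distance; generally ΔL = −20·log₁₀(r₂/r₁).
ΔL = −20·log₁₀(4) = -12.04 dB.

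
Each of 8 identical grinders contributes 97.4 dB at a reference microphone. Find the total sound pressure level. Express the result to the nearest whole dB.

L_total = L₁ + 10·log₁₀ N for N identical incoherent sources.
L_total = 97.4 + 10·log₁₀(8) = 97.4 + 9.031 = 106.43 dB.

106 dB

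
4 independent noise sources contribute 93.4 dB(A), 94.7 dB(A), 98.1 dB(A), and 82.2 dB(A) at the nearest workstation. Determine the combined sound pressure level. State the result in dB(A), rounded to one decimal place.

Incoherent sources combine by intensity addition: L_total = 10·log₁₀(Σ 10^(L_i/10)).
Σ 10^(L/10) = 10^(93.4/10) + 10^(94.7/10) + 10^(98.1/10) + 10^(82.2/10) = 1.176e+10.
L_total = 10·log₁₀(1.176e+10) = 100.70 dB(A).

100.7 dB(A)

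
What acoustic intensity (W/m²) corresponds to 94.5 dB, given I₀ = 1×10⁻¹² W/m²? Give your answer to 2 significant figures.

I/I₀ = 10^(94.5/10) = 2.818e+09, so I = 2.818e+09 × 10⁻¹² W/m².

0.0028 W/m²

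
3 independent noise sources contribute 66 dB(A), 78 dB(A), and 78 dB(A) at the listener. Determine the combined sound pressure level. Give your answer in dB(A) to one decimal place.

81.1 dB(A)

Incoherent sources combine by intensity addition: L_total = 10·log₁₀(Σ 10^(L_i/10)).
Σ 10^(L/10) = 10^(66/10) + 10^(78/10) + 10^(78/10) = 1.302e+08.
L_total = 10·log₁₀(1.302e+08) = 81.15 dB(A).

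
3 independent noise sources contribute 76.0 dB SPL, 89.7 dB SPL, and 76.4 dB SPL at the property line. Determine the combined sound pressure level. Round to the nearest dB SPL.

For uncorrelated sources the intensities add, so convert each level to linear form, sum, and take 10·log₁₀ of the total.
Σ 10^(L/10) = 10^(76.0/10) + 10^(89.7/10) + 10^(76.4/10) = 1.017e+09.
L_total = 10·log₁₀(1.017e+09) = 90.07 dB SPL.

90 dB SPL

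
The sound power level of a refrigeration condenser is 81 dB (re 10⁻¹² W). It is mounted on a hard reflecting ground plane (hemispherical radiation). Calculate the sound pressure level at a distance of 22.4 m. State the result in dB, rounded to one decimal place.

L_p = L_w − 10·log₁₀(2π·r²) with r = 22.4 m.
2π·r² = 3153 m², 10·log₁₀ of that is 34.987 dB.
L_p = 81 − 34.987 = 46.01 dB.

46.0 dB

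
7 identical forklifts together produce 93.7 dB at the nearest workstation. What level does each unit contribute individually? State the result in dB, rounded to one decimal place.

Dividing the total intensity by 7 lowers the level by 10·log₁₀ 7 = 8.451 dB: L₁ = 93.7 − 8.451.

85.2 dB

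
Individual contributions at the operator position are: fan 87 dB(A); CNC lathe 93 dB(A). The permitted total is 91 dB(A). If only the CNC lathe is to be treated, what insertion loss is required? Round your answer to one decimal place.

4.2 dB

Fixed contribution from the other source: Σ 10^(L/10) = 10^(87/10) = 5.012e+08 (87.00 dB(A)).
To meet 91 dB(A) overall, the treated CNC lathe may contribute at most 10^(91/10) − 5.012e+08 = 7.577e+08, i.e. 88.80 dB(A).
Required insertion loss = 93 − 88.80 = 4.20 dB.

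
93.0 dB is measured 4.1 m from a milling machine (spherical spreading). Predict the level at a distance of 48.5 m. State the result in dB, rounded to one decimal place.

Point-source attenuation: ΔL = 20·log₁₀(r₂/r₁) = 20·log₁₀(48.5/4.1) = 21.459 dB.
L₂ = 93.0 − 20·log₁₀(48.5/4.1) = 93.0 − 21.459 = 71.54 dB.

71.5 dB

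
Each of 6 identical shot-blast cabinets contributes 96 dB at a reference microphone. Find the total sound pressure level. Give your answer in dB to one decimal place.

L_total = L₁ + 10·log₁₀ N for N identical incoherent sources.
L_total = 96 + 10·log₁₀(6) = 96 + 7.782 = 103.78 dB.

103.8 dB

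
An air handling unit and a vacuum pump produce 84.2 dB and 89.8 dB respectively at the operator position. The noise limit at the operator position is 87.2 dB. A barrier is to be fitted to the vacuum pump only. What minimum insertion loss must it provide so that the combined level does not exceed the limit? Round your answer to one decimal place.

5.6 dB

The untreated sources together contribute 10^(84.2/10) = 2.630e+08, i.e. 84.20 dB.
To meet 87.2 dB overall, the treated vacuum pump may contribute at most 10^(87.2/10) − 2.630e+08 = 2.618e+08, i.e. 84.18 dB.
So the vacuum pump must be reduced from 89.8 to 84.18 dB: IL = 5.62 dB.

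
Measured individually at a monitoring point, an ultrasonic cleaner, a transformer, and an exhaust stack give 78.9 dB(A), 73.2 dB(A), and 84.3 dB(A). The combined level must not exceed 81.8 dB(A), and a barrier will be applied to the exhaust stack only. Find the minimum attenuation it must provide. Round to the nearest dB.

7 dB

The untreated sources together contribute 10^(78.9/10) + 10^(73.2/10) = 9.852e+07, i.e. 79.94 dB(A).
To meet 81.8 dB(A) overall, the treated exhaust stack may contribute at most 10^(81.8/10) − 9.852e+07 = 5.284e+07, i.e. 77.23 dB(A).
Required insertion loss = 84.3 − 77.23 = 7.07 dB.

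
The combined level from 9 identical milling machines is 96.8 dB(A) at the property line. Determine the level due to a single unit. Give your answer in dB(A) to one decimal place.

Dividing the total intensity by 9 lowers the level by 10·log₁₀ 9 = 9.542 dB: L₁ = 96.8 − 9.542.

87.3 dB(A)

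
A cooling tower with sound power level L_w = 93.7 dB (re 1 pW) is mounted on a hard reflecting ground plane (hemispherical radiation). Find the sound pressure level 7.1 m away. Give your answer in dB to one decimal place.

L_p = L_w − 10·log₁₀(2π·r²) with r = 7.1 m.
2π·r² = 316.7 m², 10·log₁₀ of that is 25.007 dB.
L_p = 93.7 − 25.007 = 68.69 dB.

68.7 dB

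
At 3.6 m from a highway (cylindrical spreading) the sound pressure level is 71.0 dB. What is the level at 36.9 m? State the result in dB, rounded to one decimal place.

Cylindrical spreading from a line source gives a 10·log₁₀(r₂/r₁) drop.
L₂ = 71.0 − 10·log₁₀(36.9/3.6) = 71.0 − 10.107 = 60.89 dB.

60.9 dB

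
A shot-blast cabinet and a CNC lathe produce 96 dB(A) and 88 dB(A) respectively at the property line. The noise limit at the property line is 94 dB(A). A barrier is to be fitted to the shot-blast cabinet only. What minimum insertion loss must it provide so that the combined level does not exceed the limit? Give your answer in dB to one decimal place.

Everything except the shot-blast cabinet sums to 10^(88/10) = 6.310e+08 in linear terms, 88.00 dB(A).
The limit corresponds to 10^(94/10) = 2.512e+09; subtracting the fixed part leaves 1.881e+09 for the shot-blast cabinet, i.e. 92.74 dB(A).
So the shot-blast cabinet must be reduced from 96 to 92.74 dB(A): IL = 3.26 dB.

3.3 dB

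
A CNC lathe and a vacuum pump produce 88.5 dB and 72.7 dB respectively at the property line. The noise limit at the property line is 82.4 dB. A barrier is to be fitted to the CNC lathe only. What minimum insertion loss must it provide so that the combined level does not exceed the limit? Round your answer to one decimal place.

Fixed contribution from the other source: Σ 10^(L/10) = 10^(72.7/10) = 1.862e+07 (72.70 dB).
The limit corresponds to 10^(82.4/10) = 1.738e+08; subtracting the fixed part leaves 1.552e+08 for the CNC lathe, i.e. 81.91 dB.
So the CNC lathe must be reduced from 88.5 to 81.91 dB: IL = 6.59 dB.

6.6 dB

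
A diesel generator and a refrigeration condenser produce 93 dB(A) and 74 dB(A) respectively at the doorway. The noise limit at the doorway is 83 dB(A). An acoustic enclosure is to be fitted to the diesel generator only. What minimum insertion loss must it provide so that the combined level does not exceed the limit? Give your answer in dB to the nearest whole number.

11 dB

Everything except the diesel generator sums to 10^(74/10) = 2.512e+07 in linear terms, 74.00 dB(A).
The limit corresponds to 10^(83/10) = 1.995e+08; subtracting the fixed part leaves 1.744e+08 for the diesel generator, i.e. 82.42 dB(A).
Required insertion loss = 93 − 82.42 = 10.58 dB.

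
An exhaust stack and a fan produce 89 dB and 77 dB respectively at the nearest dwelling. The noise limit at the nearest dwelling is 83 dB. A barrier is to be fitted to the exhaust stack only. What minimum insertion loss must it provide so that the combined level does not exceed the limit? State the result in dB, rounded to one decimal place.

7.3 dB

Everything except the exhaust stack sums to 10^(77/10) = 5.012e+07 in linear terms, 77.00 dB.
To meet 83 dB overall, the treated exhaust stack may contribute at most 10^(83/10) − 5.012e+07 = 1.494e+08, i.e. 81.74 dB.
Required insertion loss = 89 − 81.74 = 7.26 dB.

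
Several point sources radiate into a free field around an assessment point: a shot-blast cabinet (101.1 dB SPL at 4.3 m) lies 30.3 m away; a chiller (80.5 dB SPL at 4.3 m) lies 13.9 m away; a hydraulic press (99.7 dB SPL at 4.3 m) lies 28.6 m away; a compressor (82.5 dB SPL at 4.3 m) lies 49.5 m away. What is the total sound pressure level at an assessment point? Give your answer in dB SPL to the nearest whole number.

87 dB SPL

First find each source's level at the receiver (point-source: −20·log₁₀(r/r_ref)), then combine on an intensity basis.
shot-blast cabinet: 101.1 − 20·log₁₀(30.3/4.3) = 101.1 − 16.96 = 84.14 dB SPL.
chiller: 80.5 − 20·log₁₀(13.9/4.3) = 80.5 − 10.19 = 70.31 dB SPL.
hydraulic press: 99.7 − 20·log₁₀(28.6/4.3) = 99.7 − 16.46 = 83.24 dB SPL.
compressor: 82.5 − 20·log₁₀(49.5/4.3) = 82.5 − 21.22 = 61.28 dB SPL.
Σ 10^(L/10) = 4.825e+08 → L_total = 10·log₁₀(4.825e+08) = 86.83 dB SPL.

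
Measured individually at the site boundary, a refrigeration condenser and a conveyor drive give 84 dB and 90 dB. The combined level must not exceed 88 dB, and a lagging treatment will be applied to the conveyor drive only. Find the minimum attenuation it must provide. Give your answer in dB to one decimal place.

4.2 dB

Everything except the conveyor drive sums to 10^(84/10) = 2.512e+08 in linear terms, 84.00 dB.
To meet 88 dB overall, the treated conveyor drive may contribute at most 10^(88/10) − 2.512e+08 = 3.798e+08, i.e. 85.80 dB.
So the conveyor drive must be reduced from 90 to 85.80 dB: IL = 4.20 dB.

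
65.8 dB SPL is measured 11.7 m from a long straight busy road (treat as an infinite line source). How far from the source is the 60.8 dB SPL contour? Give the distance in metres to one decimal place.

For a line source L₁ − L₂ = 10·log₁₀(r₂/r₁), so r₂ = r₁·10^((L₁−L₂)/10).
r₂ = 11.7·10^((65.8−60.8)/10) = 11.7·10^(5.0/10) = 37.00 m.

37.0 m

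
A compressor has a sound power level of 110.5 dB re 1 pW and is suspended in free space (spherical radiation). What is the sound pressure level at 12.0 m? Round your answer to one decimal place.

The power spreads over a sphere of area 4π·r², so L_p = L_w − 10·log₁₀(4π·r²).
4π·r² = 1810 m², 10·log₁₀ of that is 32.576 dB.
L_p = 110.5 − 32.576 = 77.92 dB.

77.9 dB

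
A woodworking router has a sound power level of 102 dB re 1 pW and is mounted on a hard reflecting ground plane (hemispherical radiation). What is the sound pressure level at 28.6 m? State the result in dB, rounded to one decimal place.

64.9 dB

Free-field hemispherical radiation: L_p = L_w − 10·log₁₀(2π·r²), r = 28.6 m.
2π·r² = 5139 m², 10·log₁₀ of that is 37.109 dB.
L_p = 102 − 37.109 = 64.89 dB.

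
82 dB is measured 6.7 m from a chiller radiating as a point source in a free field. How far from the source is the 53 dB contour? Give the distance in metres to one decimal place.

Point-source spreading drops the level by 20·log₁₀(r₂/r₁); inverting, r₂/r₁ = 10^(ΔL/20).
r₂ = 6.7·10^((82−53)/20) = 6.7·10^(29.0/20) = 188.83 m.

188.8 m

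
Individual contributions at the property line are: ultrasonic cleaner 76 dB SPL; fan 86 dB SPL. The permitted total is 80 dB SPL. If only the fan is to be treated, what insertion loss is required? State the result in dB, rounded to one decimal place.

8.2 dB

Fixed contribution from the other source: Σ 10^(L/10) = 10^(76/10) = 3.981e+07 (76.00 dB SPL).
To meet 80 dB SPL overall, the treated fan may contribute at most 10^(80/10) − 3.981e+07 = 6.019e+07, i.e. 77.80 dB SPL.
Required insertion loss = 86 − 77.80 = 8.20 dB.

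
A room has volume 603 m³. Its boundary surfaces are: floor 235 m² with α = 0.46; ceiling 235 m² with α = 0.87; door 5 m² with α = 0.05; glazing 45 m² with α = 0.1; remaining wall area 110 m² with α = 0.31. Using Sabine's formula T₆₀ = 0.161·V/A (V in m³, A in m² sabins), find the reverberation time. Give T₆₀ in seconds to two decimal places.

Total absorption A = 235·0.46 + 235·0.87 + 5·0.05 + 45·0.1 + 110·0.31 = 351.40 m² sabins.
T₆₀ = 0.161 × 603 / 351.40 = 0.276 s.

0.28 s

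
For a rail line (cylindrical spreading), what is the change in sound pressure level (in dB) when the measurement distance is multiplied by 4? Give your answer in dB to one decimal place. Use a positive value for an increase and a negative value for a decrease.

Line-source spreading: ΔL = −10·log₁₀(r₂/r₁).
ΔL = −10·log₁₀(4) = -6.02 dB.

-6.0 dB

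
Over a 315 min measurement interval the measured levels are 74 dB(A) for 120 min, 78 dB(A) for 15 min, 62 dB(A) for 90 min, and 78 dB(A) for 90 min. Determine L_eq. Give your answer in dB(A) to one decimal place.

Weight each interval's intensity by its duration and average over T = 315 min:
Σ tᵢ·10^(Lᵢ/10) = 120·10^(74/10) + 15·10^(78/10) + 90·10^(62/10) + 90·10^(78/10) = 9.782e+09.
L_eq = 10·log₁₀(9.782e+09/315) = 74.92 dB(A).

74.9 dB(A)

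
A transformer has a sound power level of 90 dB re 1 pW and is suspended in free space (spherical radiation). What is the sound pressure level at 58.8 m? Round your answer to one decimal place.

L_p = L_w − 10·log₁₀(4π·r²) with r = 58.8 m.
4π·r² = 4.345e+04 m², 10·log₁₀ of that is 46.380 dB.
L_p = 90 − 46.380 = 43.62 dB.

43.6 dB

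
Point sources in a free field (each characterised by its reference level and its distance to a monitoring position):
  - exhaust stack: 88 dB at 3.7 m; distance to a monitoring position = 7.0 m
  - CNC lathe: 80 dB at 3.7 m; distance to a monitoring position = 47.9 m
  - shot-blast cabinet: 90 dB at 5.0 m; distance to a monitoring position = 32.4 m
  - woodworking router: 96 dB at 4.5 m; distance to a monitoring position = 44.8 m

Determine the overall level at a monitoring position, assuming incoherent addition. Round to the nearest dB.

84 dB

Propagate each source to the receiver with L = L_ref − 20·log₁₀(r/r_ref), then add intensities.
exhaust stack: 88 − 20·log₁₀(7.0/3.7) = 88 − 5.54 = 82.46 dB.
CNC lathe: 80 − 20·log₁₀(47.9/3.7) = 80 − 22.24 = 57.76 dB.
shot-blast cabinet: 90 − 20·log₁₀(32.4/5.0) = 90 − 16.23 = 73.77 dB.
woodworking router: 96 − 20·log₁₀(44.8/4.5) = 96 − 19.96 = 76.04 dB.
Σ 10^(L/10) = 2.409e+08 → L_total = 10·log₁₀(2.409e+08) = 83.82 dB.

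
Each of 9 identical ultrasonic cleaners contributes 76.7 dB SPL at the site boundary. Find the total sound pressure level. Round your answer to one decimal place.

86.2 dB SPL

N identical incoherent sources raise the level by 10·log₁₀ N.
L_total = 76.7 + 10·log₁₀(9) = 76.7 + 9.542 = 86.24 dB SPL.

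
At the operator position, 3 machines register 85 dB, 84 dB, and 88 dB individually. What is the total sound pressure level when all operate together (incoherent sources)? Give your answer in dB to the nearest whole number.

Incoherent sources combine by intensity addition: L_total = 10·log₁₀(Σ 10^(L_i/10)).
Σ 10^(L/10) = 10^(85/10) + 10^(84/10) + 10^(88/10) = 1.198e+09.
L_total = 10·log₁₀(1.198e+09) = 90.79 dB.

91 dB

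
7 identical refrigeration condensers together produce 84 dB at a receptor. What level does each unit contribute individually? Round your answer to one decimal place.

75.5 dB

7 equal contributions raise the level by 10·log₁₀ 7 = 8.451 dB, so each unit alone gives 84 − 8.451.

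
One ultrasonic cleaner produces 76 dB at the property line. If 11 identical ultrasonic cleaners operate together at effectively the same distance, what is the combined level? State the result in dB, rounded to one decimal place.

L_total = L₁ + 10·log₁₀ N for N identical incoherent sources.
L_total = 76 + 10·log₁₀(11) = 76 + 10.414 = 86.41 dB.

86.4 dB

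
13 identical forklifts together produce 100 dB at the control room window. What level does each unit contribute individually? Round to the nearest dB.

89 dB

For N identical incoherent sources L_total = L₁ + 10·log₁₀ N, so L₁ = 100 − 10·log₁₀(13) = 100 − 11.139.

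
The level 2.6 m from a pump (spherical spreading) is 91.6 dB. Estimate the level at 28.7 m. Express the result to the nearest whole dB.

71 dB

Spherical spreading from a point source gives a 20·log₁₀(r₂/r₁) drop.
L₂ = 91.6 − 20·log₁₀(28.7/2.6) = 91.6 − 20.858 = 70.74 dB.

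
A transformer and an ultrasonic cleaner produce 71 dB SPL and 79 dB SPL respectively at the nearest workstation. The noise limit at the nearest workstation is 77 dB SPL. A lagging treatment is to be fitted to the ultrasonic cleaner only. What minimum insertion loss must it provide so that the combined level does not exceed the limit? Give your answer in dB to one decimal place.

Fixed contribution from the other source: Σ 10^(L/10) = 10^(71/10) = 1.259e+07 (71.00 dB SPL).
The limit corresponds to 10^(77/10) = 5.012e+07; subtracting the fixed part leaves 3.753e+07 for the ultrasonic cleaner, i.e. 75.74 dB SPL.
Required insertion loss = 79 − 75.74 = 3.26 dB.

3.3 dB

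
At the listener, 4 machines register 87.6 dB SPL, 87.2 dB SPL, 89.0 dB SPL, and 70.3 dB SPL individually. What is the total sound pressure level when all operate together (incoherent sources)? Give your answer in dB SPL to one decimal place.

92.8 dB SPL

Incoherent sources combine by intensity addition: L_total = 10·log₁₀(Σ 10^(L_i/10)).
Σ 10^(L/10) = 10^(87.6/10) + 10^(87.2/10) + 10^(89.0/10) + 10^(70.3/10) = 1.905e+09.
L_total = 10·log₁₀(1.905e+09) = 92.80 dB SPL.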